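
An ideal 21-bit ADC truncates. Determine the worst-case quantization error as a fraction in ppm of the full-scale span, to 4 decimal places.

0.4768 ppm

Truncating → worst-case error = 1 LSB = V_FS/2^21, so 1e+06/2097152 = 0.476837 ppm of full scale.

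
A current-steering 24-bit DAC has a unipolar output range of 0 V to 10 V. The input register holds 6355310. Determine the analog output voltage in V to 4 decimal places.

3.7881 V

LSB = 10 V / 2^24 = 0.60 µV.
V_out = 0 + 6355310 × 5.96046e-07 V = 3.78806 V.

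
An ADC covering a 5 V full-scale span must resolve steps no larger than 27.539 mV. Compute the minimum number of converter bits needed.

Number of steps required ≥ 5 V / 27.539 mV = 181.56.
Need 2^N ≥ 181.56; 2^7 = 128, 2^8 = 256.
Minimum N = 8.

8 bits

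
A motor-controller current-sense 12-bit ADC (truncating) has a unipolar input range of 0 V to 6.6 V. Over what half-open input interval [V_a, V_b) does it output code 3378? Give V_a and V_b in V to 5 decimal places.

LSB = 6.6/2^12 = 1.611 mV.
V_a = V_low + 3378·LSB = 5.44307 V; V_b = V_low + 3379·LSB = 5.44468 V.

[5.44307 V, 5.44468 V)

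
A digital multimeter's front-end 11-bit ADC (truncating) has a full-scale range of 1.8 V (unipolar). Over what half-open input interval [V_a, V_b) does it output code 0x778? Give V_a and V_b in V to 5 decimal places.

[1.68047 V, 1.68135 V)

LSB = 1.8/2^11 = 0.879 mV.
Code 0x778 = 1912 decimal.
V_a = V_low + 1912·LSB = 1.68047 V; V_b = V_low + 1913·LSB = 1.68135 V.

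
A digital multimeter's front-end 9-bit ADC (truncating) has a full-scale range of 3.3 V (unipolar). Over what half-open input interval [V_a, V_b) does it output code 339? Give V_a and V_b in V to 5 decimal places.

LSB = 3.3/2^9 = 6.445 mV.
V_a = V_low + 339·LSB = 2.18496 V; V_b = V_low + 340·LSB = 2.19141 V.

[2.18496 V, 2.19141 V)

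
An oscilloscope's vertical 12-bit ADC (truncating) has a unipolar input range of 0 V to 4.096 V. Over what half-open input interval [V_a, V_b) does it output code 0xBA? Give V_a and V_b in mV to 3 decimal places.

[186.000 mV, 187.000 mV)

LSB = 4.096/2^12 = 1.000 mV.
Code 0xBA = 186 decimal.
V_a = V_low + 186·LSB = 0.186 V; V_b = V_low + 187·LSB = 0.187 V.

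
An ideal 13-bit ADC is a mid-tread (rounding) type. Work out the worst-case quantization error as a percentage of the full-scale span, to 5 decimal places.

0.00610 %

Rounding → worst-case error = ½ LSB = V_FS/2^14, so 100/16384 = 0.00610352 % of full scale.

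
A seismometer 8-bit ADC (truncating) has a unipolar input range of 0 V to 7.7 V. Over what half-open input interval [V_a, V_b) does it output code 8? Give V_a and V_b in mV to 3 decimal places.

LSB = 7.7/2^8 = 30.078 mV.
V_a = V_low + 8·LSB = 0.240625 V; V_b = V_low + 9·LSB = 0.270703 V.

[240.625 mV, 270.703 mV)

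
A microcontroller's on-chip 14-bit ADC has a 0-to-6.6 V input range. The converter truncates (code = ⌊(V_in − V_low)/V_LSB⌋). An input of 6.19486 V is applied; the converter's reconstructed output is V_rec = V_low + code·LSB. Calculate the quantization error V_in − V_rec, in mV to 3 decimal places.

0.109 mV

LSB = 6.6/2^14 = 402.83 µV.
Scaled input = 15378.2706 LSBs, so code = 15378.
Code 15378 maps back to 0 + 15378×0.000402832 V = 6.194751 V.
Difference: 0.000109023 V → 0.109 mV.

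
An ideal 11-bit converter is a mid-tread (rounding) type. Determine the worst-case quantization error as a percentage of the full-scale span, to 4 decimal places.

0.0244 %

Rounding → worst-case error = ½ LSB = V_FS/2^12, so 100/4096 = 0.0244141 % of full scale.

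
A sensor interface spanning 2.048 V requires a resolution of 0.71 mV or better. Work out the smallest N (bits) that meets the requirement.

12 bits

Number of steps required ≥ 2.048 V / 0.71 mV = 2884.51.
Need 2^N ≥ 2884.51; 2^11 = 2048, 2^12 = 4096.
Minimum N = 12.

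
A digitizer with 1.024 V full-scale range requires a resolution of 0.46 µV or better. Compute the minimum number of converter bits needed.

Number of steps required ≥ 1.024 V / 0.46 µV = 2226086.96.
Need 2^N ≥ 2226086.96; 2^21 = 2097152, 2^22 = 4194304.
Minimum N = 22.

22 bits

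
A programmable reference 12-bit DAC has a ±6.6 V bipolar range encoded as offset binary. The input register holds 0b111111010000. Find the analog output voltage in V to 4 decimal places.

LSB = 13.2 V / 2^12 = 3.223 mV.
Code 0b111111010000 = 4048 decimal.
V_out = (−6.6) + 4048 × 0.00322266 V = 6.44531 V.

6.4453 V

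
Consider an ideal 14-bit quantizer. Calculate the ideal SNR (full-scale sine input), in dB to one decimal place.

86.0 dB

SNR ≈ 6.02·N + 1.76 dB = 6.02·14 + 1.76 = 86.04 dB.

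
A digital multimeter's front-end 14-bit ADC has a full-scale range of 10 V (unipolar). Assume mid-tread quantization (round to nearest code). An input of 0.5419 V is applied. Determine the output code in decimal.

code 888

LSB = 10 V / 16384 = 0.610 mV.
(V_in − V_low)/LSB = (0.5419 − 0) / 0.000610352 = 887.849.
So the output code is 888.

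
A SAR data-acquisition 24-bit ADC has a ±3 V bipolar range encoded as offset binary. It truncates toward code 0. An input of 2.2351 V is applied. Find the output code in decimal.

code 14638400

With 16777216 levels over 6 V, one step is 0.36 µV.
Input sits at 14638400.580 steps above V_low.
Floor → code 14638400.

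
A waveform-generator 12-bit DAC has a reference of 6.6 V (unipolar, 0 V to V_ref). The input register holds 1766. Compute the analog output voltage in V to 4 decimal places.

LSB = 6.6 V / 2^12 = 1.611 mV.
V_out = 0 + 1766 × 0.00161133 V = 2.84561 V.

2.8456 V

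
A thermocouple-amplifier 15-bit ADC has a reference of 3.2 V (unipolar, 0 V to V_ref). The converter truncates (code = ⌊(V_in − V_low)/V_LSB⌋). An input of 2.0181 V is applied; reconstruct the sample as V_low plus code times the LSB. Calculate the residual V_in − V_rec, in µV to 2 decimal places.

One LSB is 3.2 V / 32768 = 97.66 µV.
(2.0181 − 0)/9.76563e-05 = 20665.3440; ⌊·⌋ gives code 20665.
Code 20665 maps back to 0 + 20665×9.76563e-05 V = 2.0180664 V.
Error = 2.0181 − 2.0180664 = 3.35938e-05 V = 33.59 µV.

33.59 µV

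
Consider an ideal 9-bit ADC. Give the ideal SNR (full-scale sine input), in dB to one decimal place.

SNR ≈ 6.02·N + 1.76 dB = 6.02·9 + 1.76 = 55.94 dB.

55.9 dB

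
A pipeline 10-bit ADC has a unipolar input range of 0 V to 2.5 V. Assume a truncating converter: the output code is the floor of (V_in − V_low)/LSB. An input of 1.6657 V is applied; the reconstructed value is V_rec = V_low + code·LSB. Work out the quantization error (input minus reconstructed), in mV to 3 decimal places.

One LSB is 2.5 V / 1024 = 2.441 mV.
(1.6657 − 0)/0.00244141 = 682.2707; ⌊·⌋ gives code 682.
Reconstructed: 1.6650391 V.
V_in − V_rec = 0.000660937 V = 0.661 mV.

0.661 mV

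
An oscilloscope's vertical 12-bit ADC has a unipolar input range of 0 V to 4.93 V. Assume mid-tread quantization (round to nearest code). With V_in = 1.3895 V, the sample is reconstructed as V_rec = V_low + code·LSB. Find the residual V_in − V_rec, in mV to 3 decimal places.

0.530 mV

One LSB is 4.93 V / 4096 = 1.204 mV.
Scaled input = 1154.4406 LSBs, so code = 1154.
Code 1154 maps back to 0 + 1154×0.00120361 V = 1.3889697 V.
Error = 1.3895 − 1.3889697 = 0.000530273 V = 0.530 mV.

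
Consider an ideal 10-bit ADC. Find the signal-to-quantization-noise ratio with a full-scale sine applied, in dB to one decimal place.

62.0 dB

SNR ≈ 6.02·N + 1.76 dB = 6.02·10 + 1.76 = 61.96 dB.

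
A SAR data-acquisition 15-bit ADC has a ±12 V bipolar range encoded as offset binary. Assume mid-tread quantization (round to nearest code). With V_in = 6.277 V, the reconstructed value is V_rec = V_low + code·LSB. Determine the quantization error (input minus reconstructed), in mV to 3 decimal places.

Step size: 24 V ÷ 2^15 = 0.732 mV.
(6.277 − (−12))/0.000732422 = 24954.1973; round gives code 24954.
Reconstructed: 6.2768555 V.
V_in − V_rec = 0.000144531 V = 0.145 mV.

0.145 mV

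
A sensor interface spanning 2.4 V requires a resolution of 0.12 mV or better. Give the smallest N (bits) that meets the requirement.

Number of steps required ≥ 2.4 V / 0.12 mV = 20000.00.
Need 2^N ≥ 20000.00; 2^14 = 16384, 2^15 = 32768.
Minimum N = 15.

15 bits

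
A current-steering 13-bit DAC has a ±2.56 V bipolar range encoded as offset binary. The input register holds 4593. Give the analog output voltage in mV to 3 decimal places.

LSB = 5.12 V / 2^13 = 0.625 mV.
V_out = (−2.56) + 4593 × 0.000625 V = 0.310625 V.
= 310.625 mV.

310.625 mV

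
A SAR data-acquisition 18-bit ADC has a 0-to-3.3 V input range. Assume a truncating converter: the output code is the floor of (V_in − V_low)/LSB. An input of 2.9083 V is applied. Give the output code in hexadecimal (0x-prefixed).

With 262144 levels over 3.3 V, one step is 12.59 µV.
(V_in − V_low)/LSB = (2.9083 − 0) / 1.25885e-05 = 231028.302.
So the output code is 231028.
In hexadecimal (0x-prefixed): 0x38674.

code 0x38674 (decimal 231028)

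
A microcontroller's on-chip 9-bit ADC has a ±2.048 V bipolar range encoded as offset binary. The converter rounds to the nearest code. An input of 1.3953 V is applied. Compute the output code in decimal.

LSB = 4.096 V / 512 = 8.000 mV.
(1.3953 − (−2.048)) / 0.008 = 430.413 LSBs.
Round → code 430.

code 430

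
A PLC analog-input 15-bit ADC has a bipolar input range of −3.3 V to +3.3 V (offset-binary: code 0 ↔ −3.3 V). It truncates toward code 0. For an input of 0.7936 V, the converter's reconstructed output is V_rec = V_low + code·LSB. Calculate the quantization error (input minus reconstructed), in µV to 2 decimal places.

20.90 µV

LSB = 6.6/2^15 = 201.42 µV.
(V_in − V_low)/LSB = (0.7936 − (−3.3))/0.000201416 = 20324.1038 → code 20324 (floor).
Code 20324 maps back to (−3.3) + 20324×0.000201416 V = 0.7935791 V.
V_in − V_rec = 2.08984e-05 V = 20.90 µV.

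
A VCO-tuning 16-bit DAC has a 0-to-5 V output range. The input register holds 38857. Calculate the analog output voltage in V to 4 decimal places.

2.9646 V

LSB = 5 V / 2^16 = 76.29 µV.
V_out = 0 + 38857 × 7.62939e-05 V = 2.96455 V.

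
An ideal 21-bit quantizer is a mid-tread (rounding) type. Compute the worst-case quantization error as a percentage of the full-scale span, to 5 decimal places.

Rounding → worst-case error = ½ LSB = V_FS/2^22, so 100/4194304 = 2.38419e-05 % of full scale.

0.00002 %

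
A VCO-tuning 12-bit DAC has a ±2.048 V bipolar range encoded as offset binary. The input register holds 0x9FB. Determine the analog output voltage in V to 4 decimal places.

0.5070 V

LSB = 4.096 V / 2^12 = 1.000 mV.
Code 0x9FB = 2555 decimal.
V_out = (−2.048) + 2555 × 0.001 V = 0.507 V.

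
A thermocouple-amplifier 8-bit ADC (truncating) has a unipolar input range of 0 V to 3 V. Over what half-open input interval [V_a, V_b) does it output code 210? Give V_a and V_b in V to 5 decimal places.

[2.46094 V, 2.47266 V)

LSB = 3/2^8 = 11.719 mV.
V_a = V_low + 210·LSB = 2.46094 V; V_b = V_low + 211·LSB = 2.47266 V.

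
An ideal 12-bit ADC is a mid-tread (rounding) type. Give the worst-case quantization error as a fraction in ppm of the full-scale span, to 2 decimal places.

Rounding → worst-case error = ½ LSB = V_FS/2^13, so 1e+06/8192 = 122.07 ppm of full scale.

122.07 ppm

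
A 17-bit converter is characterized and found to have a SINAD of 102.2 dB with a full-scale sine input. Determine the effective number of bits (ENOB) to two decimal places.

16.68 bits

ENOB = (SINAD − 1.76) / 6.02 = (102.2 − 1.76)/6.02 = 16.684.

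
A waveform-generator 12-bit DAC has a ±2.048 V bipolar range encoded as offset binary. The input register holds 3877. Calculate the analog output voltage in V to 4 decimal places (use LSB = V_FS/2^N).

1.8290 V

LSB = 4.096 V / 2^12 = 1.000 mV.
V_out = (−2.048) + 3877 × 0.001 V = 1.829 V.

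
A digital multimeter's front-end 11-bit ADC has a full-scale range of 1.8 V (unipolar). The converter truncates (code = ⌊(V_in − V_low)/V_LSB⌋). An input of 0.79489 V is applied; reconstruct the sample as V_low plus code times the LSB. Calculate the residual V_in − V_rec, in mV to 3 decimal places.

0.359 mV

Step size: 1.8 V ÷ 2^11 = 0.879 mV.
(0.79489 − 0)/0.000878906 = 904.4082; ⌊·⌋ gives code 904.
Reconstructed: 0.79453125 V.
Error = 0.79489 − 0.79453125 = 0.00035875 V = 0.359 mV.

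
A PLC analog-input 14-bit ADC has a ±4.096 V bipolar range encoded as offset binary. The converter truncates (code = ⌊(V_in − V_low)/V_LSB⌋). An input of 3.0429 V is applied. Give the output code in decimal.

code 14277

With 16384 levels over 8.192 V, one step is 0.500 mV.
(V_in − V_low)/LSB = (3.0429 − (−4.096)) / 0.0005 = 14277.800.
So the output code is 14277.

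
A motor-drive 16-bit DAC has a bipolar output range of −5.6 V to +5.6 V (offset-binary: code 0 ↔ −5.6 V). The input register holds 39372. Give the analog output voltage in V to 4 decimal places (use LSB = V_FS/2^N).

LSB = 11.2 V / 2^16 = 170.90 µV.
V_out = (−5.6) + 39372 × 0.000170898 V = 1.12861 V.

1.1286 V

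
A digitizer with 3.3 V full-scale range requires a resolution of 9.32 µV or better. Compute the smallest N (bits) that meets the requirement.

19 bits

Number of steps required ≥ 3.3 V / 9.32 µV = 354077.25.
Need 2^N ≥ 354077.25; 2^18 = 262144, 2^19 = 524288.
Minimum N = 19.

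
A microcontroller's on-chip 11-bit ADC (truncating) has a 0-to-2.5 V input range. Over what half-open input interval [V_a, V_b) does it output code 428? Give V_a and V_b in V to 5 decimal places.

LSB = 2.5/2^11 = 1.221 mV.
V_a = V_low + 428·LSB = 0.522461 V; V_b = V_low + 429·LSB = 0.523682 V.

[0.52246 V, 0.52368 V)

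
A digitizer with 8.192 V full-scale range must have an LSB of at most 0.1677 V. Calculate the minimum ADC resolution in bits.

Number of steps required ≥ 8.192 V / 0.1677 V = 48.85.
Need 2^N ≥ 48.85; 2^5 = 32, 2^6 = 64.
Minimum N = 6.

6 bits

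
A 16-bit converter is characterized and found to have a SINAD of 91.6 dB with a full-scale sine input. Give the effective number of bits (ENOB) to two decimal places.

ENOB = (SINAD − 1.76) / 6.02 = (91.6 − 1.76)/6.02 = 14.924.

14.92 bits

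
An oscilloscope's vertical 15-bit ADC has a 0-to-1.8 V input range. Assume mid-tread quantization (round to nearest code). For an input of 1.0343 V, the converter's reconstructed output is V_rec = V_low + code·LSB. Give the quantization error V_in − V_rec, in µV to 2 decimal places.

-7.86 µV

One LSB is 1.8 V / 32768 = 54.93 µV.
(1.0343 − 0)/5.49316e-05 = 18828.8569; round gives code 18829.
Code 18829 maps back to 0 + 18829×5.49316e-05 V = 1.0343079 V.
V_in − V_rec = -7.86133e-06 V = -7.86 µV.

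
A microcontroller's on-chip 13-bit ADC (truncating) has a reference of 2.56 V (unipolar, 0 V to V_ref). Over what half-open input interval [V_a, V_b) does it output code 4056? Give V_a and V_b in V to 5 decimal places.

LSB = 2.56/2^13 = 312.50 µV.
V_a = V_low + 4056·LSB = 1.2675 V; V_b = V_low + 4057·LSB = 1.26781 V.

[1.26750 V, 1.26781 V)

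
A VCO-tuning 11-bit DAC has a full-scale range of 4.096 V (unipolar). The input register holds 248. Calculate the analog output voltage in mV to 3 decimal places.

496.000 mV

LSB = 4.096 V / 2^11 = 2.000 mV.
V_out = 0 + 248 × 0.002 V = 0.496 V.
= 496.000 mV.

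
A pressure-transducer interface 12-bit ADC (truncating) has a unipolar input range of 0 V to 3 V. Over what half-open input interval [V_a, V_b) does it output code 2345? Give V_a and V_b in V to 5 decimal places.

[1.71753 V, 1.71826 V)

LSB = 3/2^12 = 0.732 mV.
V_a = V_low + 2345·LSB = 1.71753 V; V_b = V_low + 2346·LSB = 1.71826 V.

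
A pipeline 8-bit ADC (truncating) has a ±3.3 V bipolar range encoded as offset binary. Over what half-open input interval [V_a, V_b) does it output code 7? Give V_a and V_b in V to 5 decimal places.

LSB = 6.6/2^8 = 25.781 mV.
V_a = V_low + 7·LSB = -3.11953 V; V_b = V_low + 8·LSB = -3.09375 V.

[-3.11953 V, -3.09375 V)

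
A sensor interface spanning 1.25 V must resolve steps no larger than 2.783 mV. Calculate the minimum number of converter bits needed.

9 bits

Number of steps required ≥ 1.25 V / 2.783 mV = 449.16.
Need 2^N ≥ 449.16; 2^8 = 256, 2^9 = 512.
Minimum N = 9.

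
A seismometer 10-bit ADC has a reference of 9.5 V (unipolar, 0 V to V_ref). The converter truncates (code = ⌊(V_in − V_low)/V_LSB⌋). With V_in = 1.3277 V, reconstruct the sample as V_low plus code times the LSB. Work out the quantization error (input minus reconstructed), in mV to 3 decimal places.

Step size: 9.5 V ÷ 2^10 = 9.277 mV.
Scaled input = 143.1121 LSBs, so code = 143.
Code 143 maps back to 0 + 143×0.00927734 V = 1.3266602 V.
V_in − V_rec = 0.00103984 V = 1.040 mV.

1.040 mV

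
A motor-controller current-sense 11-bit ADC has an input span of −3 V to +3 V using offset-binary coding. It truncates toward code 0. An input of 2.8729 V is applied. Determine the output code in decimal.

code 2004

LSB = 6 V / 2048 = 2.930 mV.
(2.8729 − (−3)) / 0.00292969 = 2004.617 LSBs.
Floor → code 2004.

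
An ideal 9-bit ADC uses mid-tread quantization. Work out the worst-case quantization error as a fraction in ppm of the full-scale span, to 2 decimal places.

Rounding → worst-case error = ½ LSB = V_FS/2^10, so 1e+06/1024 = 976.562 ppm of full scale.

976.56 ppm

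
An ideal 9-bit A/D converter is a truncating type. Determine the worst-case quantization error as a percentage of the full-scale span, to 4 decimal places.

0.1953 %

Truncating → worst-case error = 1 LSB = V_FS/2^9, so 100/512 = 0.195312 % of full scale.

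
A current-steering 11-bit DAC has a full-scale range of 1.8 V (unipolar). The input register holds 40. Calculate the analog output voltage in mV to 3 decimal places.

35.156 mV

LSB = 1.8 V / 2^11 = 0.879 mV.
V_out = 0 + 40 × 0.000878906 V = 0.0351562 V.
= 35.156 mV.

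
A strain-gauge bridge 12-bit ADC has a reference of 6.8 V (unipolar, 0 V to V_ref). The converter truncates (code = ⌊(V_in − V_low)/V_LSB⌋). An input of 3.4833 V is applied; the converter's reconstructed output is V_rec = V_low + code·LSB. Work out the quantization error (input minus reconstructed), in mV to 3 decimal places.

Step size: 6.8 V ÷ 2^12 = 1.660 mV.
(V_in − V_low)/LSB = (3.4833 − 0)/0.00166016 = 2098.1760 → code 2098 (floor).
Code 2098 maps back to 0 + 2098×0.00166016 V = 3.4830078 V.
Difference: 0.000292188 V → 0.292 mV.

0.292 mV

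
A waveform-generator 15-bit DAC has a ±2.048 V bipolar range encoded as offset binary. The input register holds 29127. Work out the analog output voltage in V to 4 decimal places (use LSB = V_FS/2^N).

1.5929 V

LSB = 4.096 V / 2^15 = 125.00 µV.
V_out = (−2.048) + 29127 × 0.000125 V = 1.59288 V.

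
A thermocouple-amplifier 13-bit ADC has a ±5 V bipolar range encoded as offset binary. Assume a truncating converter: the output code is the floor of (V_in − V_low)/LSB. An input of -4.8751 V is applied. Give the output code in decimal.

code 102

LSB = 10 V / 8192 = 1.221 mV.
Input sits at 102.318 steps above V_low.
Floor → code 102.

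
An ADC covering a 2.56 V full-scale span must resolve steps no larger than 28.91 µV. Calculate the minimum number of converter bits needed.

Number of steps required ≥ 2.56 V / 28.91 µV = 88550.67.
Need 2^N ≥ 88550.67; 2^16 = 65536, 2^17 = 131072.
Minimum N = 17.

17 bits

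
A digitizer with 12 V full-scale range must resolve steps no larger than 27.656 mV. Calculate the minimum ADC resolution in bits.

Number of steps required ≥ 12 V / 27.656 mV = 433.90.
Need 2^N ≥ 433.90; 2^8 = 256, 2^9 = 512.
Minimum N = 9.

9 bits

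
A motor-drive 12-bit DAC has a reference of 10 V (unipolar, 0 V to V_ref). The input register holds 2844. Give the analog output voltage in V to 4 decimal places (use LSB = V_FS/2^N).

6.9434 V

LSB = 10 V / 2^12 = 2.441 mV.
V_out = 0 + 2844 × 0.00244141 V = 6.94336 V.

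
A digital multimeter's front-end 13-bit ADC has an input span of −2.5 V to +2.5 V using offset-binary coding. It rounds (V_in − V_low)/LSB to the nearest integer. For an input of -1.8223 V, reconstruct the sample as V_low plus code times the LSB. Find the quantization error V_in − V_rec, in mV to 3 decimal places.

0.210 mV

One LSB is 5 V / 8192 = 0.610 mV.
(V_in − V_low)/LSB = (-1.8223 − (−2.5))/0.000610352 = 1110.3437 → code 1110 (round).
V_rec = (−2.5) + 1110·0.000610352 = -1.8225098 V.
V_in − V_rec = 0.000209766 V = 0.210 mV.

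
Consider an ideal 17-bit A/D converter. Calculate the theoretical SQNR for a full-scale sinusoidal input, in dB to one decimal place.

104.1 dB

SNR ≈ 6.02·N + 1.76 dB = 6.02·17 + 1.76 = 104.10 dB.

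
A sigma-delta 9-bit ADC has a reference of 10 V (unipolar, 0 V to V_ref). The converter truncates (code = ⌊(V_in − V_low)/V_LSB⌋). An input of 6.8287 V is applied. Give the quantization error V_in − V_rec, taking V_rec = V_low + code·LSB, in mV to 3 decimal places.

12.294 mV

One LSB is 10 V / 512 = 19.531 mV.
(6.8287 − 0)/0.0195312 = 349.6294; ⌊·⌋ gives code 349.
V_rec = 0 + 349·0.0195312 = 6.8164062 V.
Difference: 0.0122938 V → 12.294 mV.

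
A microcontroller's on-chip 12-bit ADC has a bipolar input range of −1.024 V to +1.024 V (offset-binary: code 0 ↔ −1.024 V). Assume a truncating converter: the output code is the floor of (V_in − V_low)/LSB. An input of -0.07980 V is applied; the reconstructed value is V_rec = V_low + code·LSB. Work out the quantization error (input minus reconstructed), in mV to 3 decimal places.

One LSB is 2.048 V / 4096 = 0.500 mV.
Scaled input = 1888.4000 LSBs, so code = 1888.
V_rec = (−1.024) + 1888·0.0005 = -0.08 V.
Difference: 0.0002 V → 0.200 mV.

0.200 mV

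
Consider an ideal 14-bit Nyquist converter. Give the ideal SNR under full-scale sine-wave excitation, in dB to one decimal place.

SNR ≈ 6.02·N + 1.76 dB = 6.02·14 + 1.76 = 86.04 dB.

86.0 dB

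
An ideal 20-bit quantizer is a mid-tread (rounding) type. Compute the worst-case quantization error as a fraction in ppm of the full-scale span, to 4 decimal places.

Rounding → worst-case error = ½ LSB = V_FS/2^21, so 1e+06/2097152 = 0.476837 ppm of full scale.

0.4768 ppm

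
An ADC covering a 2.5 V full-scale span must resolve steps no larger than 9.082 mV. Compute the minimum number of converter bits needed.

9 bits

Number of steps required ≥ 2.5 V / 9.082 mV = 275.27.
Need 2^N ≥ 275.27; 2^8 = 256, 2^9 = 512.
Minimum N = 9.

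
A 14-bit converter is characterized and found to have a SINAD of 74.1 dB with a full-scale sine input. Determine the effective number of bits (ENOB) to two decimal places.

12.02 bits

ENOB = (SINAD − 1.76) / 6.02 = (74.1 − 1.76)/6.02 = 12.017.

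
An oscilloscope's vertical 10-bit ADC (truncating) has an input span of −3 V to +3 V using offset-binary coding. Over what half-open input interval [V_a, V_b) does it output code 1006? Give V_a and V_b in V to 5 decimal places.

[2.89453 V, 2.90039 V)

LSB = 6/2^10 = 5.859 mV.
V_a = V_low + 1006·LSB = 2.89453 V; V_b = V_low + 1007·LSB = 2.90039 V.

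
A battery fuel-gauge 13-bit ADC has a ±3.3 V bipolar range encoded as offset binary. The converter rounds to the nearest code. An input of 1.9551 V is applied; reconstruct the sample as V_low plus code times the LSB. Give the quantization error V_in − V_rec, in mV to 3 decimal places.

One LSB is 6.6 V / 8192 = 0.806 mV.
(1.9551 − (−3.3))/0.000805664 = 6522.6938; round gives code 6523.
Code 6523 maps back to (−3.3) + 6523×0.000805664 V = 1.9553467 V.
V_in − V_rec = -0.00024668 V = -0.247 mV.

-0.247 mV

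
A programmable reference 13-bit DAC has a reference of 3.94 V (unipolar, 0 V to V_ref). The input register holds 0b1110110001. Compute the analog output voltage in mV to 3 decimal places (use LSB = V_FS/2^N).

454.504 mV

LSB = 3.94 V / 2^13 = 480.96 µV.
Code 0b1110110001 = 945 decimal.
V_out = 0 + 945 × 0.000480957 V = 0.454504 V.
= 454.504 mV.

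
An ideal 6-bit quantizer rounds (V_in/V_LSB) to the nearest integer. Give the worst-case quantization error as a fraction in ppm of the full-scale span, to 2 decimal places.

Rounding → worst-case error = ½ LSB = V_FS/2^7, so 1e+06/128 = 7812.5 ppm of full scale.

7812.50 ppm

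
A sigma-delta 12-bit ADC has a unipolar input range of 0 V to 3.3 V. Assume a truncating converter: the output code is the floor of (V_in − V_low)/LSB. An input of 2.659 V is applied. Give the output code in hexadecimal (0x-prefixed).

LSB = 3.3 V / 4096 = 0.806 mV.
Input sits at 3300.383 steps above V_low.
So the output code is 3300.
In hexadecimal (0x-prefixed): 0xCE4.

code 0xCE4 (decimal 3300)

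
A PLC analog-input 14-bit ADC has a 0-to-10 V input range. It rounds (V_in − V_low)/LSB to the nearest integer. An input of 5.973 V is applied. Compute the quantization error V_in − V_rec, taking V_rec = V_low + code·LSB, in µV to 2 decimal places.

99.61 µV

LSB = 10/2^14 = 0.610 mV.
Scaled input = 9786.1632 LSBs, so code = 9786.
Code 9786 maps back to 0 + 9786×0.000610352 V = 5.9729004 V.
Error = 5.973 − 5.9729004 = 9.96094e-05 V = 99.61 µV.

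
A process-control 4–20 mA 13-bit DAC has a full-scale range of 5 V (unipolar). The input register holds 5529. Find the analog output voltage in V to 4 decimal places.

LSB = 5 V / 2^13 = 0.610 mV.
V_out = 0 + 5529 × 0.000610352 V = 3.37463 V.

3.3746 V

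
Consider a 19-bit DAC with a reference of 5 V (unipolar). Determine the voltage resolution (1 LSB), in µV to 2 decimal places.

9.54 µV

Full-scale span = 5 V.
LSB = 5 / 2^19 = 5 / 524288 = 9.53674e-06 V = 9.54 µV.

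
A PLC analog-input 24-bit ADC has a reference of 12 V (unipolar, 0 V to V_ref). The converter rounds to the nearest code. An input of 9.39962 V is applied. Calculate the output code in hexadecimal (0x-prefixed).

LSB = 12 V / 16777216 = 0.72 µV.
Input sits at 13141621.255 steps above V_low.
So the output code is 13141621.
In hexadecimal (0x-prefixed): 0xC88675.

code 0xC88675 (decimal 13141621)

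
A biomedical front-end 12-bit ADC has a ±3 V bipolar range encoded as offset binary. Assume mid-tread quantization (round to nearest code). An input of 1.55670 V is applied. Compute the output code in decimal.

code 3111

LSB = 6 V / 4096 = 1.465 mV.
(V_in − V_low)/LSB = (1.55670 − (−3)) / 0.00146484 = 3110.707.
round(3110.707) = 3111.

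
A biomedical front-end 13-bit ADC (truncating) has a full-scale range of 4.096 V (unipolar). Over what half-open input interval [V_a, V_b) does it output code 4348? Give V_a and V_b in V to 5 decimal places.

LSB = 4.096/2^13 = 0.500 mV.
V_a = V_low + 4348·LSB = 2.174 V; V_b = V_low + 4349·LSB = 2.1745 V.

[2.17400 V, 2.17450 V)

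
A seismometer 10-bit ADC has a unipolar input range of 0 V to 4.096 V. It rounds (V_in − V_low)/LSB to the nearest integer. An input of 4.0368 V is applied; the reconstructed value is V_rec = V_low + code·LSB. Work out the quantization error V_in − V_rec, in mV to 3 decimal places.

0.800 mV

LSB = 4.096/2^10 = 4.000 mV.
(V_in − V_low)/LSB = (4.0368 − 0)/0.004 = 1009.2000 → code 1009 (round).
Reconstructed: 4.036 V.
Error = 4.0368 − 4.036 = 0.0008 V = 0.800 mV.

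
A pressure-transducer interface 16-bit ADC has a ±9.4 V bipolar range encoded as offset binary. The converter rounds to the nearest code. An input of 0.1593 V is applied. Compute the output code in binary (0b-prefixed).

code 0b1000001000101011 (decimal 33323)

With 65536 levels over 18.8 V, one step is 286.87 µV.
(V_in − V_low)/LSB = (0.1593 − (−9.4)) / 0.000286865 = 33323.313.
round(33323.313) = 33323.
In binary (0b-prefixed): 0b1000001000101011.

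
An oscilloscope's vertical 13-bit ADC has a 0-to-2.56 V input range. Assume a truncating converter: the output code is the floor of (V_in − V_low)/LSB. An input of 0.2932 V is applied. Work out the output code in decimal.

code 938

With 8192 levels over 2.56 V, one step is 312.50 µV.
(V_in − V_low)/LSB = (0.2932 − 0) / 0.0003125 = 938.240.
⌊·⌋(938.240) = 938.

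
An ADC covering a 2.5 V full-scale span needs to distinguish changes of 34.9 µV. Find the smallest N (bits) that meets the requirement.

Number of steps required ≥ 2.5 V / 34.9 µV = 71633.24.
Need 2^N ≥ 71633.24; 2^16 = 65536, 2^17 = 131072.
Minimum N = 17.

17 bits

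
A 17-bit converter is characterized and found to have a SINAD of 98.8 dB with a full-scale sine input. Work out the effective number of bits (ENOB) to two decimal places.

16.12 bits

ENOB = (SINAD − 1.76) / 6.02 = (98.8 − 1.76)/6.02 = 16.120.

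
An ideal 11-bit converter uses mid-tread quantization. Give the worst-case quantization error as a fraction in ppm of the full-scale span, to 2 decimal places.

Rounding → worst-case error = ½ LSB = V_FS/2^12, so 1e+06/4096 = 244.141 ppm of full scale.

244.14 ppm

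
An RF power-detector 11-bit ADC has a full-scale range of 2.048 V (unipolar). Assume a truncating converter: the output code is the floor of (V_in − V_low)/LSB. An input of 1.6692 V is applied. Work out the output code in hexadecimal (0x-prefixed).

With 2048 levels over 2.048 V, one step is 1.000 mV.
Input sits at 1669.200 steps above V_low.
Floor → code 1669.
In hexadecimal (0x-prefixed): 0x685.

code 0x685 (decimal 1669)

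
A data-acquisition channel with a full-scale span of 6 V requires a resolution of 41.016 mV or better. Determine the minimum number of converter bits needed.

Number of steps required ≥ 6 V / 41.016 mV = 146.28.
Need 2^N ≥ 146.28; 2^7 = 128, 2^8 = 256.
Minimum N = 8.

8 bits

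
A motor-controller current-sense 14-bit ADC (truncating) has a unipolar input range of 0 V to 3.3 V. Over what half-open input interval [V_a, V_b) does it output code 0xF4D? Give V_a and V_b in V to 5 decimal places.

LSB = 3.3/2^14 = 201.42 µV.
Code 0xF4D = 3917 decimal.
V_a = V_low + 3917·LSB = 0.788947 V; V_b = V_low + 3918·LSB = 0.789148 V.

[0.78895 V, 0.78915 V)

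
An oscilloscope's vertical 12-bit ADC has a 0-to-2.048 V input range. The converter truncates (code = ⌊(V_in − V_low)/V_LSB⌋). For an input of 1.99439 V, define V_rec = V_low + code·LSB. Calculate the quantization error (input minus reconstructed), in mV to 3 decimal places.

0.390 mV

One LSB is 2.048 V / 4096 = 0.500 mV.
(V_in − V_low)/LSB = (1.99439 − 0)/0.0005 = 3988.7800 → code 3988 (floor).
Code 3988 maps back to 0 + 3988×0.0005 V = 1.994 V.
Difference: 0.00039 V → 0.390 mV.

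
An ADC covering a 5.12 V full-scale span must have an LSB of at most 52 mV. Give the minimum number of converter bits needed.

Number of steps required ≥ 5.12 V / 52 mV = 98.46.
Need 2^N ≥ 98.46; 2^6 = 64, 2^7 = 128.
Minimum N = 7.

7 bits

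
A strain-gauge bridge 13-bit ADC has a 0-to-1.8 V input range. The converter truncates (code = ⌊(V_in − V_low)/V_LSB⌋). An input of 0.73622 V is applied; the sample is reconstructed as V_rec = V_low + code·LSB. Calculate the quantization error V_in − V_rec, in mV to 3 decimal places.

One LSB is 1.8 V / 8192 = 219.73 µV.
Scaled input = 3350.6190 LSBs, so code = 3350.
Reconstructed: 0.73608398 V.
Error = 0.73622 − 0.73608398 = 0.000136016 V = 0.136 mV.

0.136 mV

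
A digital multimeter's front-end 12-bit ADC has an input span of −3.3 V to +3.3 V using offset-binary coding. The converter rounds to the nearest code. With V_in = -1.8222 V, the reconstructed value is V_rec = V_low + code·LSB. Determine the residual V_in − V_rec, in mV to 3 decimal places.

One LSB is 6.6 V / 4096 = 1.611 mV.
(-1.8222 − (−3.3))/0.00161133 = 917.1316; round gives code 917.
Code 917 maps back to (−3.3) + 917×0.00161133 V = -1.8224121 V.
Difference: 0.000212109 V → 0.212 mV.

0.212 mV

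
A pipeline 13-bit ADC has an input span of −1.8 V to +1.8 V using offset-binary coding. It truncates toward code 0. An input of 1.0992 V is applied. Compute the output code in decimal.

code 6597

With 8192 levels over 3.6 V, one step is 439.45 µV.
(V_in − V_low)/LSB = (1.0992 − (−1.8)) / 0.000439453 = 6597.291.
Floor → code 6597.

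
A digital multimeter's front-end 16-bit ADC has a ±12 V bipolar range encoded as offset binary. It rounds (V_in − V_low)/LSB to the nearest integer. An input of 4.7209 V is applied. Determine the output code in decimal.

code 45659

Full-scale span = 24 V; LSB = 24/2^16 = 366.21 µV.
(V_in − V_low)/LSB = (4.7209 − (−12)) / 0.000366211 = 45659.204.
So the output code is 45659.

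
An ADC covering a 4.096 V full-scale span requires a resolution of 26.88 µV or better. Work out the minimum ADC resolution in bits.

18 bits

Number of steps required ≥ 4.096 V / 26.88 µV = 152380.95.
Need 2^N ≥ 152380.95; 2^17 = 131072, 2^18 = 262144.
Minimum N = 18.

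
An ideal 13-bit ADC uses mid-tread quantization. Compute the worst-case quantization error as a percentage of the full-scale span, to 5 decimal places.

0.00610 %

Rounding → worst-case error = ½ LSB = V_FS/2^14, so 100/16384 = 0.00610352 % of full scale.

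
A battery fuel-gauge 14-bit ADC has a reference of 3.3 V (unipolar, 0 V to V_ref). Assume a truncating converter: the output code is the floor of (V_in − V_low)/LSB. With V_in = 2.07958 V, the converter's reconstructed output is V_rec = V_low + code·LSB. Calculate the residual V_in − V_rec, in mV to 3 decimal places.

0.161 mV

LSB = 3.3/2^14 = 201.42 µV.
(2.07958 − 0)/0.000201416 = 10324.7996; ⌊·⌋ gives code 10324.
Reconstructed: 2.0794189 V.
Error = 2.07958 − 2.0794189 = 0.000161055 V = 0.161 mV.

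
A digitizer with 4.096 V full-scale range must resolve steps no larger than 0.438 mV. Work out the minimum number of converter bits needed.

14 bits

Number of steps required ≥ 4.096 V / 0.438 mV = 9351.60.
Need 2^N ≥ 9351.60; 2^13 = 8192, 2^14 = 16384.
Minimum N = 14.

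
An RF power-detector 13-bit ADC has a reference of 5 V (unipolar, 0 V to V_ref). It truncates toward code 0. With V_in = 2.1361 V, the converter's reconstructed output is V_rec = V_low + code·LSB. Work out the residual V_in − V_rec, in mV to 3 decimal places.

LSB = 5/2^13 = 0.610 mV.
(V_in − V_low)/LSB = (2.1361 − 0)/0.000610352 = 3499.7862 → code 3499 (floor).
V_rec = 0 + 3499·0.000610352 = 2.1356201 V.
Difference: 0.000479883 V → 0.480 mV.

0.480 mV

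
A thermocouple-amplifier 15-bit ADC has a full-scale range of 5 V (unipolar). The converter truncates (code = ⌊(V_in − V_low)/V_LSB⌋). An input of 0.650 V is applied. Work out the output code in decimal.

code 4259

LSB = 5 V / 32768 = 152.59 µV.
(0.650 − 0) / 0.000152588 = 4259.840 LSBs.
So the output code is 4259.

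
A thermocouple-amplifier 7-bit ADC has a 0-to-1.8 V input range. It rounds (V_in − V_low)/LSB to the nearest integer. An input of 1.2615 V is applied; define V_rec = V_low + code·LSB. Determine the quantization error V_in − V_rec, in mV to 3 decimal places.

-4.125 mV

LSB = 1.8/2^7 = 14.062 mV.
(1.2615 − 0)/0.0140625 = 89.7067; round gives code 90.
Reconstructed: 1.265625 V.
Difference: -0.004125 V → -4.125 mV.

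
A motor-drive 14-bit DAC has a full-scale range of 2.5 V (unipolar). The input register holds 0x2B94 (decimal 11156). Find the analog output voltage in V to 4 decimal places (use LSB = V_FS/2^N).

LSB = 2.5 V / 2^14 = 152.59 µV.
Code 0x2B94 = 11156 decimal.
V_out = 0 + 11156 × 0.000152588 V = 1.70227 V.

1.7023 V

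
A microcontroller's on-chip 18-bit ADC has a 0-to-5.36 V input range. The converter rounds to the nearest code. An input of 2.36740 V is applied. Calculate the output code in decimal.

code 115784

Full-scale span = 5.36 V; LSB = 5.36/2^18 = 20.45 µV.
(V_in − V_low)/LSB = (2.36740 − 0) / 2.04468e-05 = 115783.527.
Round → code 115784.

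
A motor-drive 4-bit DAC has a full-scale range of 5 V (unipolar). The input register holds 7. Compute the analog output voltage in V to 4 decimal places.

LSB = 5 V / 2^4 = 312.500 mV.
V_out = 0 + 7 × 0.3125 V = 2.1875 V.

2.1875 V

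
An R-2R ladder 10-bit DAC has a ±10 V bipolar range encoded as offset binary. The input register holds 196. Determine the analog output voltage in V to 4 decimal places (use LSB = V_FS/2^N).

LSB = 20 V / 2^10 = 19.531 mV.
V_out = (−10) + 196 × 0.0195312 V = -6.17188 V.

-6.1719 V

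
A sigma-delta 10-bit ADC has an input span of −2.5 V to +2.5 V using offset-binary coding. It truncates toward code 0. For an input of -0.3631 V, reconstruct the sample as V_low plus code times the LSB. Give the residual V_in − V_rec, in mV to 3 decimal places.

3.111 mV

Step size: 5 V ÷ 2^10 = 4.883 mV.
Scaled input = 437.6371 LSBs, so code = 437.
Code 437 maps back to (−2.5) + 437×0.00488281 V = -0.36621094 V.
V_in − V_rec = 0.00311094 V = 3.111 mV.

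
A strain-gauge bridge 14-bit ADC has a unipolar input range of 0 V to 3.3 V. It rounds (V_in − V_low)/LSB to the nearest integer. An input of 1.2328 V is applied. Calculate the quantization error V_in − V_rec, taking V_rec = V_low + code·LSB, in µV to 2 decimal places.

-67.43 µV

LSB = 3.3/2^14 = 201.42 µV.
(1.2328 − 0)/0.000201416 = 6120.6652; round gives code 6121.
V_rec = 0 + 6121·0.000201416 = 1.2328674 V.
Error = 1.2328 − 1.2328674 = -6.74316e-05 V = -67.43 µV.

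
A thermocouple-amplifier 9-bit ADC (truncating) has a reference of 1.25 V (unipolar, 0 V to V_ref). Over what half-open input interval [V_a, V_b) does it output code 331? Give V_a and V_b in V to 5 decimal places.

LSB = 1.25/2^9 = 2.441 mV.
V_a = V_low + 331·LSB = 0.808105 V; V_b = V_low + 332·LSB = 0.810547 V.

[0.80811 V, 0.81055 V)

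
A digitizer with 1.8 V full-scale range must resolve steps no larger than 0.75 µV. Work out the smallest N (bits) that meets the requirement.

Number of steps required ≥ 1.8 V / 0.75 µV = 2400000.00.
Need 2^N ≥ 2400000.00; 2^21 = 2097152, 2^22 = 4194304.
Minimum N = 22.

22 bits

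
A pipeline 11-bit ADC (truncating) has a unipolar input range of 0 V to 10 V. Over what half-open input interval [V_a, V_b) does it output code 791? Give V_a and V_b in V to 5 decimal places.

[3.86230 V, 3.86719 V)

LSB = 10/2^11 = 4.883 mV.
V_a = V_low + 791·LSB = 3.8623 V; V_b = V_low + 792·LSB = 3.86719 V.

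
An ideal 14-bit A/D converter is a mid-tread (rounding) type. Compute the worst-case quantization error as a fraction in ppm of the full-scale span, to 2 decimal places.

Rounding → worst-case error = ½ LSB = V_FS/2^15, so 1e+06/32768 = 30.5176 ppm of full scale.

30.52 ppm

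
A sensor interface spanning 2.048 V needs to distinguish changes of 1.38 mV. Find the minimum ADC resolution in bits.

Number of steps required ≥ 2.048 V / 1.38 mV = 1484.06.
Need 2^N ≥ 1484.06; 2^10 = 1024, 2^11 = 2048.
Minimum N = 11.

11 bits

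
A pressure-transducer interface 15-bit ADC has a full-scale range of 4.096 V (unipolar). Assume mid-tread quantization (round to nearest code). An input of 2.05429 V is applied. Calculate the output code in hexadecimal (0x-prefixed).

With 32768 levels over 4.096 V, one step is 125.00 µV.
(V_in − V_low)/LSB = (2.05429 − 0) / 0.000125 = 16434.320.
Round → code 16434.
In hexadecimal (0x-prefixed): 0x4032.

code 0x4032 (decimal 16434)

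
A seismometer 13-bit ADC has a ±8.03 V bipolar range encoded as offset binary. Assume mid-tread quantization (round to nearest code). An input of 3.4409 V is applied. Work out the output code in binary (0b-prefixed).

With 8192 levels over 16.06 V, one step is 1.960 mV.
Input sits at 5851.159 steps above V_low.
Round → code 5851.
In binary (0b-prefixed): 0b1011011011011.

code 0b1011011011011 (decimal 5851)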